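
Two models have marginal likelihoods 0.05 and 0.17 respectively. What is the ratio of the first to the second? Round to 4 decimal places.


Evidence ratio = 0.05 / 0.17
= 0.2941

0.2941


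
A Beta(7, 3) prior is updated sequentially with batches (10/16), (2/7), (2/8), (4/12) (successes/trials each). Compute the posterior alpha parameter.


Sequential conjugate updating is equivalent to a single batch update.
Total successes across all batches = 18
alpha_posterior = alpha_prior + total_successes = 7 + 18
= 25

25


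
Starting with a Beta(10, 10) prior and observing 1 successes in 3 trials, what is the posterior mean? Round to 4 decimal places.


Posterior parameters: alpha = 10 + 1 = 11
beta = 10 + 2 = 12
Posterior mean = alpha / (alpha + beta) = 11 / 23
= 0.4783

0.4783


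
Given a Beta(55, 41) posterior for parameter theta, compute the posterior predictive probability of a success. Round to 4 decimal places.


For a Beta-Bernoulli model, the predictive probability is the mean:
P(success) = 55/(55+41) = 55/96 = 0.5729

0.5729


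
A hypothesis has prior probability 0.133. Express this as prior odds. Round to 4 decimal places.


Odds = P(H) / P(not H) = 0.133 / 0.867
= 0.1534

0.1534


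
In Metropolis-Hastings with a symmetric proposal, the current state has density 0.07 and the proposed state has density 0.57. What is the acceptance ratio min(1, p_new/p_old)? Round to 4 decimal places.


Ratio = p_new / p_old = 0.57 / 0.07 = 8.1429
Acceptance = min(1, 8.1429) = 1.0

1.0


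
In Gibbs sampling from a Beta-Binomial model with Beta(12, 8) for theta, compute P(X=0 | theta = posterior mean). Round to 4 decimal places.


Posterior mean = alpha/(alpha+beta) = 12/20 = 0.6
P(X=0|theta=mean) = 1 - theta = 0.4

0.4


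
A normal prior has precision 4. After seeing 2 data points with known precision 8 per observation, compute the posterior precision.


In the conjugate normal model, precisions add:
tau_posterior = tau_prior + n * tau_data
= 4 + 2*8 = 20

20


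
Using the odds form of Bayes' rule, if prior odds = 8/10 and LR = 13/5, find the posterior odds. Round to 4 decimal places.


Bayes' rule in odds form: posterior odds = prior odds * LR
= (8 * 13) / (10 * 5)
= 104/50 = 2.08

2.08


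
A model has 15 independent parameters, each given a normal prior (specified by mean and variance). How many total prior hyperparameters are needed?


Each normal prior needs 2 hyperparameters (mean and variance).
Total = 2 * 15 = 30

30


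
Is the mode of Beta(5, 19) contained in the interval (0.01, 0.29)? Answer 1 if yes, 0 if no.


Mode = (a-1)/(a+b-2) = 4/22 = 0.1818
Interval: (0.01, 0.29)
Contains mode? 1

1


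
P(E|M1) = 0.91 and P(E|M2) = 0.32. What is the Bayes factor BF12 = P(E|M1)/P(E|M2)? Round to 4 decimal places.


Bayes factor BF12 = P(E|M1) / P(E|M2)
= 0.91 / 0.32
= 2.8438

2.8438


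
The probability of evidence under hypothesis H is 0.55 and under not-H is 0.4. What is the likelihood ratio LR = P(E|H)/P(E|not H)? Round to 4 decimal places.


LR = 0.55 / 0.4
= 1.375

1.375


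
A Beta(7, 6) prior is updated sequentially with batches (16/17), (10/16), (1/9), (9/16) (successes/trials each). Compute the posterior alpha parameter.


Sequential conjugate updating is equivalent to a single batch update.
Total successes across all batches = 36
alpha_posterior = alpha_prior + total_successes = 7 + 36
= 43

43


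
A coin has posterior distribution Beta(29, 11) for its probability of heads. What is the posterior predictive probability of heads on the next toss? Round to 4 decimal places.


Posterior predictive = E[theta] = alpha/(alpha+beta)
= 29/40
= 0.725

0.725


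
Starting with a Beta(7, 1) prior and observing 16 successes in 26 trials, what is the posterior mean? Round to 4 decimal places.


Posterior parameters: alpha = 7 + 16 = 23
beta = 1 + 10 = 11
Posterior mean = alpha / (alpha + beta) = 23 / 34
= 0.6765

0.6765


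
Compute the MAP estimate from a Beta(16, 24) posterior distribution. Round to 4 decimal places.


MAP = mode of Beta distribution
= (alpha - 1)/(alpha + beta - 2)
= (16-1)/(16+24-2)
= 15/38 = 0.3947

0.3947


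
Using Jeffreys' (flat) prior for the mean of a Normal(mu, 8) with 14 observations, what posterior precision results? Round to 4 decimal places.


Flat prior means prior precision is 0.
Posterior precision = n / sigma^2 = 14/8 = 1.75

1.75


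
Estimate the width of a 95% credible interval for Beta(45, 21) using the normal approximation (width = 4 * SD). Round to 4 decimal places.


For Beta(a,b): Var = ab/((a+b)^2(a+b+1))
Var = 0.0032, SD = 0.0569
Approximate 95% CI width = 4 * 0.0569 = 0.2276

0.2276


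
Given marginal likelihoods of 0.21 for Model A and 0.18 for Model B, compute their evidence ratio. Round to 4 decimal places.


Ratio = ML(A) / ML(B) = 0.21/0.18
= 1.1667

1.1667


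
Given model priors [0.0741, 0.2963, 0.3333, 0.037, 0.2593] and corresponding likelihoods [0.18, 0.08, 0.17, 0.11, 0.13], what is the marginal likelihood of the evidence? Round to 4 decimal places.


P(E) = sum_i P(M_i) P(E|M_i)
= 0.0133 + 0.0237 + 0.0567 + 0.0041 + 0.0337
= 0.1315

0.1315


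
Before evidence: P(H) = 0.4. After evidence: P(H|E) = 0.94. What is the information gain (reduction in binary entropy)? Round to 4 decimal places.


Prior entropy = 0.971
Posterior entropy = 0.3274
Information gain = 0.971 - 0.3274 = 0.6435

0.6435


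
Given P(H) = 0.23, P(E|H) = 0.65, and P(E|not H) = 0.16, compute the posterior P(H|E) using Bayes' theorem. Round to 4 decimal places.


By Bayes' theorem: P(H|E) = P(E|H)*P(H) / P(E)
P(E) = P(E|H)*P(H) + P(E|not H)*P(not H)
P(E) = 0.65*0.23 + 0.16*0.77 = 0.2727
P(H|E) = 0.65*0.23 / 0.2727 = 0.5482

0.5482


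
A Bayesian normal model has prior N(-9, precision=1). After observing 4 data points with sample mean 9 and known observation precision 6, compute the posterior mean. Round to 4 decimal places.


Posterior mean = (prior_precision * prior_mean + n * data_precision * data_mean) / (prior_precision + n * data_precision)
Numerator = 1*-9 + 4*6*9 = 207
Denominator = 1 + 4*6 = 25
Posterior mean = 8.28

8.28


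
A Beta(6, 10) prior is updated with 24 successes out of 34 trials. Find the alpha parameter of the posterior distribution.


In the Beta-Binomial conjugate update:
alpha_post = alpha_prior + successes
= 6 + 24
= 30

30


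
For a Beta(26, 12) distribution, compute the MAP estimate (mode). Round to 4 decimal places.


MAP = mode = (a-1)/(a+b-2)
= (26-1)/(26+12-2)
= 25/36 = 0.6944

0.6944


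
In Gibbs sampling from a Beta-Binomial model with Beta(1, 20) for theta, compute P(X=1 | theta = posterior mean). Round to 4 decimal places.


Posterior mean = alpha/(alpha+beta) = 1/21 = 0.0476
P(X=1|theta=mean) = theta = 0.0476

0.0476


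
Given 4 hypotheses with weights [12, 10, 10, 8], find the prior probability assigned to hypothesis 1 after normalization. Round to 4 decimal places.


To normalize, divide each weight by the sum of all weights.
Sum = 40
Prior(H1) = 12/40 = 0.3

0.3


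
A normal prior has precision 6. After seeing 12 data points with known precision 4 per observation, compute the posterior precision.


In the conjugate normal model, precisions add:
tau_posterior = tau_prior + n * tau_data
= 6 + 12*4 = 54

54


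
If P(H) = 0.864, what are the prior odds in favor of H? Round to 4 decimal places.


Prior odds = P(H) / (1 - P(H))
= 0.864 / 0.136
= 6.3529

6.3529


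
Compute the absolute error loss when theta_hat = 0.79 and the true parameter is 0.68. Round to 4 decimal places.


L = |theta_hat - theta_true|
= |0.79 - 0.68| = 0.11

0.11


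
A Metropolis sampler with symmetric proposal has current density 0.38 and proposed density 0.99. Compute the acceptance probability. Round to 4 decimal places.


For symmetric proposals, acceptance = min(1, pi(x*)/pi(x))
= min(1, 0.99/0.38)
= min(1, 2.6053) = 1.0

1.0


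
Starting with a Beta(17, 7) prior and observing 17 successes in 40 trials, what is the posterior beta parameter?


Posterior beta = prior beta + failures
Failures = 40 - 17 = 23
beta_post = 7 + 23 = 30

30


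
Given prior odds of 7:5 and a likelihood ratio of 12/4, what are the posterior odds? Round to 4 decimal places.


Posterior odds = prior odds * LR
Prior odds = 7/5 = 1.4
LR = 12/4 = 3.0
Posterior odds = 1.4 * 3.0 = 4.2

4.2


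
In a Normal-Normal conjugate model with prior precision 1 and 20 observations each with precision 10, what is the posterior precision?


Posterior precision = prior precision + n * observation precision
= 1 + 20 * 10
= 1 + 200 = 201

201


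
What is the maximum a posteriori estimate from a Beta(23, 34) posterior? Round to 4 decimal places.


The MAP estimate equals the mode of the distribution.
Mode of Beta(a,b) = (a-1)/(a+b-2)
= 22/55
= 0.4

0.4


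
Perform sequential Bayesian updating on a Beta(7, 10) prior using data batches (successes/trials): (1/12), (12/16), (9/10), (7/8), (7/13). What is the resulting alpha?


Accumulate successes: 36
Posterior alpha = prior alpha + sum of successes
= 7 + 36 = 43

43


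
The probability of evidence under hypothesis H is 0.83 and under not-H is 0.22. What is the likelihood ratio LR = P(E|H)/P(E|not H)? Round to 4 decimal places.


LR = 0.83 / 0.22
= 3.7727

3.7727


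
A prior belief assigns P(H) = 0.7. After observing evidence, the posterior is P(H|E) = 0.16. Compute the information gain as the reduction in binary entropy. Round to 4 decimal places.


H(prior) = -0.7*log2(0.7) - 0.3*log2(0.3)
= 0.8813
H(post) = -0.16*log2(0.16) - 0.84*log2(0.84)
= 0.6343
IG = 0.8813 - 0.6343 = 0.247

0.247


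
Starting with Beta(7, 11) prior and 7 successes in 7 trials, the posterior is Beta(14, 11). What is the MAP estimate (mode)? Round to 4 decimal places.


The mode of Beta(a, b) when a > 1 and b > 1 is (a-1)/(a+b-2)
= (14 - 1) / (14 + 11 - 2)
= 13 / 23
= 0.5652

0.5652


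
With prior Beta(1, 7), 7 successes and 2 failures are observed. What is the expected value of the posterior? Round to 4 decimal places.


Posterior = Beta(8, 9)
E[theta] = alpha/(alpha+beta)
= 8/17 = 0.4706

0.4706


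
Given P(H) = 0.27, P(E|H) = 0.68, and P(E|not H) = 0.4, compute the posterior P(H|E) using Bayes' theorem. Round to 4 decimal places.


By Bayes' theorem: P(H|E) = P(E|H)*P(H) / P(E)
P(E) = P(E|H)*P(H) + P(E|not H)*P(not H)
P(E) = 0.68*0.27 + 0.4*0.73 = 0.4756
P(H|E) = 0.68*0.27 / 0.4756 = 0.386

0.386


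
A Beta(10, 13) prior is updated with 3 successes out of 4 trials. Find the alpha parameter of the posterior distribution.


In the Beta-Binomial conjugate update:
alpha_post = alpha_prior + successes
= 10 + 3
= 13

13


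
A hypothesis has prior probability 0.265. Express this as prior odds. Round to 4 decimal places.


Odds = P(H) / P(not H) = 0.265 / 0.735
= 0.3605

0.3605


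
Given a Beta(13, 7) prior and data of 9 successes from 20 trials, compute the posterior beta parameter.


Number of failures = 20 - 9 = 11
Posterior beta = 7 + 11 = 18

18


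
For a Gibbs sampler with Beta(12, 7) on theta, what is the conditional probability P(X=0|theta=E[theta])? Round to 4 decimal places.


E[theta] = 12/(12+7) = 0.6316
P(X=0|theta) = 1 - theta = 0.3684

0.3684


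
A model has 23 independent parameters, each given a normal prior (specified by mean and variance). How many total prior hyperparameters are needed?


Each normal prior needs 2 hyperparameters (mean and variance).
Total = 2 * 23 = 46

46


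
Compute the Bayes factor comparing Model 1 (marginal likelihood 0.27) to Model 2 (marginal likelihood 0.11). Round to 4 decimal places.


BF12 = marginal likelihood of M1 / marginal likelihood of M2
= 0.27/0.11
= 2.4545

2.4545


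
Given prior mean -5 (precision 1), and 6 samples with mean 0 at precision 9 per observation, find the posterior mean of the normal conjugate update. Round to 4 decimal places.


The posterior mean is a precision-weighted average of prior and data.
Post. prec. = 1 + 54 = 55
Post. mean = (-5 + 0)/55 = -5/55 = -0.0909

-0.0909


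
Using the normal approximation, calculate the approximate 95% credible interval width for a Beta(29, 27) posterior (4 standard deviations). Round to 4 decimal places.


Var(Beta) = 29*27/(56^2 * 57) = 0.0044
SD = 0.0662
Width ~ 4*SD = 0.2647

0.2647


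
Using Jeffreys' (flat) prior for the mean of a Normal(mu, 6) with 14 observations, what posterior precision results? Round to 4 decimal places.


Flat prior means prior precision is 0.
Posterior precision = n / sigma^2 = 14/6 = 2.3333

2.3333


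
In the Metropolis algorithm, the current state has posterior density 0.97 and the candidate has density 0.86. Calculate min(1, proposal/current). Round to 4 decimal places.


Ratio = 0.86/0.97 = 0.8866
Acceptance probability = min(1, 0.8866)
= 0.8866

0.8866


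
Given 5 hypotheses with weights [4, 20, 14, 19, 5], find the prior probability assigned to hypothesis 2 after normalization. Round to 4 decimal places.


To normalize, divide each weight by the sum of all weights.
Sum = 62
Prior(H2) = 20/62 = 0.3226

0.3226


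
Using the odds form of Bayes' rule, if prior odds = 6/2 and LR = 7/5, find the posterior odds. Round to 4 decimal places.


Bayes' rule in odds form: posterior odds = prior odds * LR
= (6 * 7) / (2 * 5)
= 42/10 = 4.2

4.2


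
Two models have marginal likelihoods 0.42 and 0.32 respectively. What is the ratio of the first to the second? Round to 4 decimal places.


Evidence ratio = 0.42 / 0.32
= 1.3125

1.3125


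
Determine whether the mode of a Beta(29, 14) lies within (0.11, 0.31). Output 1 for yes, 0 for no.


First find the mode: (a-1)/(a+b-2) = 0.6829
Is 0.6829 in (0.11, 0.31)? 0

0


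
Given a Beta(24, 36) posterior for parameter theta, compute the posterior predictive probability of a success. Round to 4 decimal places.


For a Beta-Bernoulli model, the predictive probability is the mean:
P(success) = 24/(24+36) = 24/60 = 0.4

0.4


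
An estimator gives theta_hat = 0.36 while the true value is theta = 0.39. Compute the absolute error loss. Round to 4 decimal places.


The absolute error loss is |theta_hat - theta|
= |0.36 - 0.39|
= 0.03

0.03


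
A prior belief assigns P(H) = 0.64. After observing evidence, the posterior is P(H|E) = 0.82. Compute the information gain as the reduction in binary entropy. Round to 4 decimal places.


H(prior) = -0.64*log2(0.64) - 0.36*log2(0.36)
= 0.9427
H(post) = -0.82*log2(0.82) - 0.18*log2(0.18)
= 0.6801
IG = 0.9427 - 0.6801 = 0.2626

0.2626


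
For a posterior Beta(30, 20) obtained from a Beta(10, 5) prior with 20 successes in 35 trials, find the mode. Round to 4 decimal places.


Mode = (alpha - 1) / (alpha + beta - 2)
= 29 / 48
= 0.6042

0.6042


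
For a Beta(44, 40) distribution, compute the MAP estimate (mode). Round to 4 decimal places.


MAP = mode = (a-1)/(a+b-2)
= (44-1)/(44+40-2)
= 43/82 = 0.5244

0.5244


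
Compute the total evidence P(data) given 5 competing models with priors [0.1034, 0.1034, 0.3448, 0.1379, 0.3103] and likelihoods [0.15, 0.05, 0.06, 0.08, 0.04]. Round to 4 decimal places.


Marginal likelihood = sum P(model_i) * P(data|model_i)
Model 1: 0.1034 * 0.15 = 0.0155
Model 2: 0.1034 * 0.05 = 0.0052
Model 3: 0.3448 * 0.06 = 0.0207
Model 4: 0.1379 * 0.08 = 0.011
Model 5: 0.3103 * 0.04 = 0.0124
Total = 0.0648

0.0648


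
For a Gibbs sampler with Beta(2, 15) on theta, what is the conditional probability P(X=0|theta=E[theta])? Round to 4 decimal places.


E[theta] = 2/(2+15) = 0.1176
P(X=0|theta) = 1 - theta = 0.8824

0.8824


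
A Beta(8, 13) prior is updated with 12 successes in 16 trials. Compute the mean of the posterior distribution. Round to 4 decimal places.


After update: Beta(20, 17)
Mean = 20 / (20 + 17) = 20 / 37
= 0.5405

0.5405


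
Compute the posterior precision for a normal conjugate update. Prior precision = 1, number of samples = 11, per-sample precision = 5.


tau_post = tau_0 + n * tau
= 1 + 11 * 5 = 56

56


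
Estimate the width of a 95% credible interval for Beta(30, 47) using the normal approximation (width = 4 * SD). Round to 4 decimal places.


For Beta(a,b): Var = ab/((a+b)^2(a+b+1))
Var = 0.003, SD = 0.0552
Approximate 95% CI width = 4 * 0.0552 = 0.2209

0.2209


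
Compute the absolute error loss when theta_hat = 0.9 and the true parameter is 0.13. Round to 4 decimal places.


L = |theta_hat - theta_true|
= |0.9 - 0.13| = 0.77

0.77


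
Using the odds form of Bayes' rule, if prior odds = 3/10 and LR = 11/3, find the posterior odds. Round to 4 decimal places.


Bayes' rule in odds form: posterior odds = prior odds * LR
= (3 * 11) / (10 * 3)
= 33/30 = 1.1

1.1


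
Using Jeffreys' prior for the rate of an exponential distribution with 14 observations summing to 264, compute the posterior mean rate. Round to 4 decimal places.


Jeffreys' prior leads to posterior Gamma(14, 264).
Mean = 14/264 = 0.053

0.053


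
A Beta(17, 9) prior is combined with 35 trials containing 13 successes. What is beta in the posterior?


In conjugate updating:
beta_posterior = beta_prior + (n - k)
= 9 + (35 - 13)
= 9 + 22 = 31

31


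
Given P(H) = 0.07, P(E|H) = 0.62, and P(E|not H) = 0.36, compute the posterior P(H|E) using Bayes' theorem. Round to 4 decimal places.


By Bayes' theorem: P(H|E) = P(E|H)*P(H) / P(E)
P(E) = P(E|H)*P(H) + P(E|not H)*P(not H)
P(E) = 0.62*0.07 + 0.36*0.93 = 0.3782
P(H|E) = 0.62*0.07 / 0.3782 = 0.1148

0.1148


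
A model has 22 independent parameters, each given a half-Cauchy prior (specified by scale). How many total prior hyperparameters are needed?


Each half-Cauchy prior needs 1 hyperparameter (scale).
Total = 1 * 22 = 22

22


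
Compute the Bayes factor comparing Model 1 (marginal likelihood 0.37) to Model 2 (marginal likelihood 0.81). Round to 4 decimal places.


BF12 = marginal likelihood of M1 / marginal likelihood of M2
= 0.37/0.81
= 0.4568

0.4568


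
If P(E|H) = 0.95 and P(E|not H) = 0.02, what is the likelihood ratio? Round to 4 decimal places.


Likelihood ratio = P(E|H) / P(E|not H)
= 0.95 / 0.02
= 47.5

47.5


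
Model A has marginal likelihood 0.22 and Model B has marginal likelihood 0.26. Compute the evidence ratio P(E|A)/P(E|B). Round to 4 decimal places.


Evidence ratio = P(E|A) / P(E|B)
= 0.22 / 0.26
= 0.8462

0.8462


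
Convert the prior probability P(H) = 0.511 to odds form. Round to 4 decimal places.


P(not H) = 1 - 0.511 = 0.489
Odds = 0.511 / 0.489 = 1.045

1.045


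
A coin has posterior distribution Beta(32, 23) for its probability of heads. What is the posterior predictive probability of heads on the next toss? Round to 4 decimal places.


Posterior predictive = E[theta] = alpha/(alpha+beta)
= 32/55
= 0.5818

0.5818


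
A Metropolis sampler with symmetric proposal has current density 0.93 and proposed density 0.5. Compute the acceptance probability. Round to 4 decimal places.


For symmetric proposals, acceptance = min(1, pi(x*)/pi(x))
= min(1, 0.5/0.93)
= min(1, 0.5376) = 0.5376

0.5376


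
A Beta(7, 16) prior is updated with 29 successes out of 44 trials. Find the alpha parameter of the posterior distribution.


In the Beta-Binomial conjugate update:
alpha_post = alpha_prior + successes
= 7 + 29
= 36

36


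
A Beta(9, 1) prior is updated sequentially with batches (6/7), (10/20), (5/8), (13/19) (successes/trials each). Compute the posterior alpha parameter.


Sequential conjugate updating is equivalent to a single batch update.
Total successes across all batches = 34
alpha_posterior = alpha_prior + total_successes = 9 + 34
= 43

43


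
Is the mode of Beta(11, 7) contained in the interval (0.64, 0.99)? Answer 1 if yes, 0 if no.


Mode = (a-1)/(a+b-2) = 10/16 = 0.625
Interval: (0.64, 0.99)
Contains mode? 0

0


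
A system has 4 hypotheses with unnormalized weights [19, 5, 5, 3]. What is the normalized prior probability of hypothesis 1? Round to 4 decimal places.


The normalized prior is the weight divided by the total.
Total weight = 32
P(H1) = 19 / 32 = 0.5938

0.5938


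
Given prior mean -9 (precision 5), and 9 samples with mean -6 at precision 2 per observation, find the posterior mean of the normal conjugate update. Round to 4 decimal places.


The posterior mean is a precision-weighted average of prior and data.
Post. prec. = 5 + 18 = 23
Post. mean = (-45 + -108)/23 = -153/23 = -6.6522

-6.6522


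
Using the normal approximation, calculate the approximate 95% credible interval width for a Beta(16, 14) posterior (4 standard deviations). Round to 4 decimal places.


Var(Beta) = 16*14/(30^2 * 31) = 0.008
SD = 0.0896
Width ~ 4*SD = 0.3584

0.3584


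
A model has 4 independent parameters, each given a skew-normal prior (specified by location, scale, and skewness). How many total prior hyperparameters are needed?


Each skew-normal prior needs 3 hyperparameters (location, scale, and skewness).
Total = 3 * 4 = 12

12


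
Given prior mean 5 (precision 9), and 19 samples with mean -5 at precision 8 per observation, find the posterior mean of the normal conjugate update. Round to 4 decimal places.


The posterior mean is a precision-weighted average of prior and data.
Post. prec. = 9 + 152 = 161
Post. mean = (45 + -760)/161 = -715/161 = -4.441

-4.441


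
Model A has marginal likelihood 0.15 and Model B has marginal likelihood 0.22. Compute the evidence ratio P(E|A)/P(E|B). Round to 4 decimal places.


Evidence ratio = P(E|A) / P(E|B)
= 0.15 / 0.22
= 0.6818

0.6818


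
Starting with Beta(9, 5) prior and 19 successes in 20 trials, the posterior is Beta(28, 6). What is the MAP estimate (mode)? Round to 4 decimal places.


The mode of Beta(a, b) when a > 1 and b > 1 is (a-1)/(a+b-2)
= (28 - 1) / (28 + 6 - 2)
= 27 / 32
= 0.8438

0.8438


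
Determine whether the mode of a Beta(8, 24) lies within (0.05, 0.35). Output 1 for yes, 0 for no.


First find the mode: (a-1)/(a+b-2) = 0.2333
Is 0.2333 in (0.05, 0.35)? 1

1


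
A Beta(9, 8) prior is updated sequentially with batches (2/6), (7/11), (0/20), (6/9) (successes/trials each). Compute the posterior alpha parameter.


Sequential conjugate updating is equivalent to a single batch update.
Total successes across all batches = 15
alpha_posterior = alpha_prior + total_successes = 9 + 15
= 24

24


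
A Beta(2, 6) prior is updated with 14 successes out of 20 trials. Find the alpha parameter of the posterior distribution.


In the Beta-Binomial conjugate update:
alpha_post = alpha_prior + successes
= 2 + 14
= 16

16


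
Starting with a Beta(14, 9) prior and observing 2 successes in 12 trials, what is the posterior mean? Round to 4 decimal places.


Posterior parameters: alpha = 14 + 2 = 16
beta = 9 + 10 = 19
Posterior mean = alpha / (alpha + beta) = 16 / 35
= 0.4571

0.4571


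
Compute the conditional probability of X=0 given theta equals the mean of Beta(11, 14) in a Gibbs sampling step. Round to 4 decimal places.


Mean of Beta(11, 14) = 0.44
P(X=0 | theta=0.44) = 0.56

0.56


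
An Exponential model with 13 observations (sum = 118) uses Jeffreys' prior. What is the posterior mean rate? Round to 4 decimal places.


Posterior Gamma(13, 118)
E[lambda] = 13/118 = 0.1102

0.1102


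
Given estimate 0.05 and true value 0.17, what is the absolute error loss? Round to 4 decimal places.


Absolute error = |estimate - true|
= |-0.12| = 0.12

0.12


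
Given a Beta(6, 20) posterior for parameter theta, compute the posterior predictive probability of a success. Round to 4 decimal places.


For a Beta-Bernoulli model, the predictive probability is the mean:
P(success) = 6/(6+20) = 6/26 = 0.2308

0.2308


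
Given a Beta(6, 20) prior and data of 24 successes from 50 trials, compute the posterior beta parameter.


Number of failures = 50 - 24 = 26
Posterior beta = 20 + 26 = 46

46


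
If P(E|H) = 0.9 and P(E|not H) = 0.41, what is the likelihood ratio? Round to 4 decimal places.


Likelihood ratio = P(E|H) / P(E|not H)
= 0.9 / 0.41
= 2.1951

2.1951


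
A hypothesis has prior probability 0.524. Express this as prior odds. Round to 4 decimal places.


Odds = P(H) / P(not H) = 0.524 / 0.476
= 1.1008

1.1008


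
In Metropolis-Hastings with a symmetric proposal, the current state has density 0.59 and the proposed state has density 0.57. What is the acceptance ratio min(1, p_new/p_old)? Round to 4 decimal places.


Ratio = p_new / p_old = 0.57 / 0.59 = 0.9661
Acceptance = min(1, 0.9661) = 0.9661

0.9661


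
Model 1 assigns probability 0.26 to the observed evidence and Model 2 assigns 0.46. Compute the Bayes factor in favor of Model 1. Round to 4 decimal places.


BF = P(data|M1) / P(data|M2)
= 0.26 / 0.46 = 0.5652

0.5652


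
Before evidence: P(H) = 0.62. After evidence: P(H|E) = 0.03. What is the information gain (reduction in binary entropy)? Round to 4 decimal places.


Prior entropy = 0.958
Posterior entropy = 0.1944
Information gain = 0.958 - 0.1944 = 0.7637

0.7637


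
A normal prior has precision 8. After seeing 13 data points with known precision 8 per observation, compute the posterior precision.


In the conjugate normal model, precisions add:
tau_posterior = tau_prior + n * tau_data
= 8 + 13*8 = 112

112


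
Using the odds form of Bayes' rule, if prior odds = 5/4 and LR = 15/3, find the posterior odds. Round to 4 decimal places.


Bayes' rule in odds form: posterior odds = prior odds * LR
= (5 * 15) / (4 * 3)
= 75/12 = 6.25

6.25


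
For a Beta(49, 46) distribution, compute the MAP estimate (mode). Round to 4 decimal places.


MAP = mode = (a-1)/(a+b-2)
= (49-1)/(49+46-2)
= 48/93 = 0.5161

0.5161


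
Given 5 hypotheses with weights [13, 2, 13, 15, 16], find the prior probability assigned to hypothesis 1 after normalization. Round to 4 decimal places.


To normalize, divide each weight by the sum of all weights.
Sum = 59
Prior(H1) = 13/59 = 0.2203

0.2203


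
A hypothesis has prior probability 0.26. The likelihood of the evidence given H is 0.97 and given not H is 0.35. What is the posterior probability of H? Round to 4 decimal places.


Using Bayes' theorem:
P(E) = 0.26 * 0.97 + 0.74 * 0.35
P(E) = 0.5112
P(H|E) = (0.26 * 0.97) / 0.5112 = 0.4933

0.4933


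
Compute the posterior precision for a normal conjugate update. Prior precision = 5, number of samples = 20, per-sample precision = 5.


tau_post = tau_0 + n * tau
= 5 + 20 * 5 = 105

105


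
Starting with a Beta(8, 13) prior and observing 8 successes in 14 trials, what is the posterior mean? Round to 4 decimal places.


Posterior parameters: alpha = 8 + 8 = 16
beta = 13 + 6 = 19
Posterior mean = alpha / (alpha + beta) = 16 / 35
= 0.4571

0.4571


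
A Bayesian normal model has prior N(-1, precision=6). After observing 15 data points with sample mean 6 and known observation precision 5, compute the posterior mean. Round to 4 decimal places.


Posterior mean = (prior_precision * prior_mean + n * data_precision * data_mean) / (prior_precision + n * data_precision)
Numerator = 6*-1 + 15*5*6 = 444
Denominator = 6 + 15*5 = 81
Posterior mean = 5.4815

5.4815


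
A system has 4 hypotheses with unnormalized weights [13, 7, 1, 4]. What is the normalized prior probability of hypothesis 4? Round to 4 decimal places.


The normalized prior is the weight divided by the total.
Total weight = 25
P(H4) = 4 / 25 = 0.16

0.16


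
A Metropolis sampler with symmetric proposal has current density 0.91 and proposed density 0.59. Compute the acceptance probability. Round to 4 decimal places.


For symmetric proposals, acceptance = min(1, pi(x*)/pi(x))
= min(1, 0.59/0.91)
= min(1, 0.6484) = 0.6484

0.6484


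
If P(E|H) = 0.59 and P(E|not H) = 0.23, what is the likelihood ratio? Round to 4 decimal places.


Likelihood ratio = P(E|H) / P(E|not H)
= 0.59 / 0.23
= 2.5652

2.5652


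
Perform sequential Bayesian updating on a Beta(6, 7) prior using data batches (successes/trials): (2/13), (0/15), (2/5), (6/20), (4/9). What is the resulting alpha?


Accumulate successes: 14
Posterior alpha = prior alpha + sum of successes
= 6 + 14 = 20

20


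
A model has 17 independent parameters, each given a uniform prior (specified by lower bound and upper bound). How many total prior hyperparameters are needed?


Each uniform prior needs 2 hyperparameters (lower bound and upper bound).
Total = 2 * 17 = 34

34


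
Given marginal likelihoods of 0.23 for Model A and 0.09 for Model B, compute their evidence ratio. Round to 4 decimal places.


Ratio = ML(A) / ML(B) = 0.23/0.09
= 2.5556

2.5556


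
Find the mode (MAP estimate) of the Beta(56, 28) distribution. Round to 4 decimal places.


For Beta(a,b) with a,b > 1:
Mode = (a-1)/(a+b-2) = (56-1)/(84-2)
= 55/82 = 0.6707

0.6707


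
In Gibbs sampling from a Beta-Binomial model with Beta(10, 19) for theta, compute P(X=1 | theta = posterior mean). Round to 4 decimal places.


Posterior mean = alpha/(alpha+beta) = 10/29 = 0.3448
P(X=1|theta=mean) = theta = 0.3448

0.3448


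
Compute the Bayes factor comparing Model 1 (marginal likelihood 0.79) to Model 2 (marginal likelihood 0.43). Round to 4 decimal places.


BF12 = marginal likelihood of M1 / marginal likelihood of M2
= 0.79/0.43
= 1.8372

1.8372


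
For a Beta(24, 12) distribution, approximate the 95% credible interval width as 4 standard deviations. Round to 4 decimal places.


Variance of Beta(a,b) = ab / ((a+b)^2 * (a+b+1))
= 24*12 / ((36)^2 * 37)
= 0.006
SD = sqrt(0.006) = 0.0775
Width = 4 * SD = 0.31

0.31


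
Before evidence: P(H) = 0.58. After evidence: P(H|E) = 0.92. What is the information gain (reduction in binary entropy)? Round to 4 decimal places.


Prior entropy = 0.9815
Posterior entropy = 0.4022
Information gain = 0.9815 - 0.4022 = 0.5793

0.5793


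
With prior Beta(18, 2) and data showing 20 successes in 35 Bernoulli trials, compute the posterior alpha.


Conjugate update: alpha_posterior = alpha_prior + k
= 18 + 20 = 38

38


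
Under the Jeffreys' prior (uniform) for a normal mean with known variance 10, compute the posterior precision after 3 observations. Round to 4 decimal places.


Prior precision = 0 (flat prior).
Post. prec. = 0 + n/var = 3/10 = 0.3

0.3


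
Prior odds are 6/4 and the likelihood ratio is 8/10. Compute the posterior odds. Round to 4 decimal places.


Posterior odds = prior odds * likelihood ratio
= (6/4) * (8/10)
= 48 / 40
= 1.2

1.2


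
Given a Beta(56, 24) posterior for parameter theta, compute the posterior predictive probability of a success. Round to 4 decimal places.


For a Beta-Bernoulli model, the predictive probability is the mean:
P(success) = 56/(56+24) = 56/80 = 0.7

0.7


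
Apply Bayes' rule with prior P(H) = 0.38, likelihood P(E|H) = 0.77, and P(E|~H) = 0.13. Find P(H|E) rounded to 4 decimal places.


Step 1: Compute marginal P(E) = P(E|H)P(H) + P(E|~H)P(~H)
= 0.77*0.38 + 0.13*0.62 = 0.3732
Step 2: P(H|E) = P(E|H)P(H)/P(E) = 0.2926/0.3732
= 0.784

0.784


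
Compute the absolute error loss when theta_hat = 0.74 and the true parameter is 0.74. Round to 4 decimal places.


L = |theta_hat - theta_true|
= |0.74 - 0.74| = 0.0

0.0


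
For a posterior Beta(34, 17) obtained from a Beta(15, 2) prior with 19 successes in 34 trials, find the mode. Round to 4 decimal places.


Mode = (alpha - 1) / (alpha + beta - 2)
= 33 / 49
= 0.6735

0.6735


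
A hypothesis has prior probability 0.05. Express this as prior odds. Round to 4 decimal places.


Odds = P(H) / P(not H) = 0.05 / 0.95
= 0.0526

0.0526


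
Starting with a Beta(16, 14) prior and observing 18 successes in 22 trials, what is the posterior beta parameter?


Posterior beta = prior beta + failures
Failures = 22 - 18 = 4
beta_post = 14 + 4 = 18

18


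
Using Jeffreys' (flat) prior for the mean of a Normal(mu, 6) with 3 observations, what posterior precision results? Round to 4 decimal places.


Flat prior means prior precision is 0.
Posterior precision = n / sigma^2 = 3/6 = 0.5

0.5


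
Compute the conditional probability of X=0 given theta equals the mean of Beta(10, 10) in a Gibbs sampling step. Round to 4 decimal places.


Mean of Beta(10, 10) = 0.5
P(X=0 | theta=0.5) = 0.5

0.5


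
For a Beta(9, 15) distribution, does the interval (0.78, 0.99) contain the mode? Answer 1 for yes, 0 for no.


Mode of Beta(a,b) = (a-1)/(a+b-2)
= (9-1)/(9+15-2) = 0.3636
Check: 0.78 <= 0.3636 <= 0.99?
Result: 0

0


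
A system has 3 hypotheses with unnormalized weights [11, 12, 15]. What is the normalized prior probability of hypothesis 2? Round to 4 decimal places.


The normalized prior is the weight divided by the total.
Total weight = 38
P(H2) = 12 / 38 = 0.3158

0.3158


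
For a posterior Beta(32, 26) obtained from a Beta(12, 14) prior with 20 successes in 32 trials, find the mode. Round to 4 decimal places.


Mode = (alpha - 1) / (alpha + beta - 2)
= 31 / 56
= 0.5536

0.5536


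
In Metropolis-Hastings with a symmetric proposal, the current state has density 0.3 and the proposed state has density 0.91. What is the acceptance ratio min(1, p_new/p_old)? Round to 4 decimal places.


Ratio = p_new / p_old = 0.91 / 0.3 = 3.0333
Acceptance = min(1, 3.0333) = 1.0

1.0


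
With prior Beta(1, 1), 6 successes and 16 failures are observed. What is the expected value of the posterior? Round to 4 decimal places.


Posterior = Beta(7, 17)
E[theta] = alpha/(alpha+beta)
= 7/24 = 0.2917

0.2917


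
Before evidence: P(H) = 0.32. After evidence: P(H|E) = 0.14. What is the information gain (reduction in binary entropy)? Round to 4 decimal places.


Prior entropy = 0.9044
Posterior entropy = 0.5842
Information gain = 0.9044 - 0.5842 = 0.3201

0.3201


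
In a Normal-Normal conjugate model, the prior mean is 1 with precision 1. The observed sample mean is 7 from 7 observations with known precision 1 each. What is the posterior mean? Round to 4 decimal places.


Posterior precision = tau0 + n*tau = 1 + 7*1 = 8
Posterior mean = (tau0*mu0 + n*tau*xbar) / posterior_precision
= (1*1 + 7*1*7) / 8
= 50 / 8 = 6.25

6.25


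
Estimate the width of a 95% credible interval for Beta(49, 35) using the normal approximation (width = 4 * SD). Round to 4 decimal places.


For Beta(a,b): Var = ab/((a+b)^2(a+b+1))
Var = 0.0029, SD = 0.0535
Approximate 95% CI width = 4 * 0.0535 = 0.2139

0.2139


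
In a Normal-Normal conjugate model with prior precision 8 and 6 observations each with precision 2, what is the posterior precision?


Posterior precision = prior precision + n * observation precision
= 8 + 6 * 2
= 8 + 12 = 20

20


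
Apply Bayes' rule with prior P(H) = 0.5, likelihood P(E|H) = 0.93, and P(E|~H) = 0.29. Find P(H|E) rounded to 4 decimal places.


Step 1: Compute marginal P(E) = P(E|H)P(H) + P(E|~H)P(~H)
= 0.93*0.5 + 0.29*0.5 = 0.61
Step 2: P(H|E) = P(E|H)P(H)/P(E) = 0.465/0.61
= 0.7623

0.7623


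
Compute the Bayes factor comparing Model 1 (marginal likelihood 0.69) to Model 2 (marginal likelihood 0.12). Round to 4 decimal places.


BF12 = marginal likelihood of M1 / marginal likelihood of M2
= 0.69/0.12
= 5.75

5.75


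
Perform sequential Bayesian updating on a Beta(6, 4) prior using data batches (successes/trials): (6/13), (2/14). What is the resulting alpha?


Accumulate successes: 8
Posterior alpha = prior alpha + sum of successes
= 6 + 8 = 14

14


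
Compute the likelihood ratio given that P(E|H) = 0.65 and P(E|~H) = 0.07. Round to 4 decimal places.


LR = P(E|H) / P(E|~H)
= 0.65 / 0.07 = 9.2857

9.2857


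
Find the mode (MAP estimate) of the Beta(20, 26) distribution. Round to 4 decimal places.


For Beta(a,b) with a,b > 1:
Mode = (a-1)/(a+b-2) = (20-1)/(46-2)
= 19/44 = 0.4318

0.4318


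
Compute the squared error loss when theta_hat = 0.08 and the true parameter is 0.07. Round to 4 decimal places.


L = (theta_hat - theta_true)^2
= (0.08 - 0.07)^2
= 0.01^2 = 0.0001

0.0001


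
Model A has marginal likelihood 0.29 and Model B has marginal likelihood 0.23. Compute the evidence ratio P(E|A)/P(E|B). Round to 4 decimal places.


Evidence ratio = P(E|A) / P(E|B)
= 0.29 / 0.23
= 1.2609

1.2609


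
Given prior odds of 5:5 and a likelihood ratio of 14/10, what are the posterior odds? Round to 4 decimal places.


Posterior odds = prior odds * LR
Prior odds = 5/5 = 1.0
LR = 14/10 = 1.4
Posterior odds = 1.0 * 1.4 = 1.4

1.4


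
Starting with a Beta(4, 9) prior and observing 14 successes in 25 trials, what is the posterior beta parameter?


Posterior beta = prior beta + failures
Failures = 25 - 14 = 11
beta_post = 9 + 11 = 20

20


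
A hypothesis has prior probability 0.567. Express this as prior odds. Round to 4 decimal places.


Odds = P(H) / P(not H) = 0.567 / 0.433
= 1.3095

1.3095


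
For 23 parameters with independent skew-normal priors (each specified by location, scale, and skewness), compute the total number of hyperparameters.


A skew-normal prior has 3 hyperparameters per parameter.
Total = 23 * 3 = 69

69


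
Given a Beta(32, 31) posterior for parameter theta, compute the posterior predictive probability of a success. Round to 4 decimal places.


For a Beta-Bernoulli model, the predictive probability is the mean:
P(success) = 32/(32+31) = 32/63 = 0.5079

0.5079


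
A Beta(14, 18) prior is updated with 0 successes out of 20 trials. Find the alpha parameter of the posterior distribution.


In the Beta-Binomial conjugate update:
alpha_post = alpha_prior + successes
= 14 + 0
= 14

14


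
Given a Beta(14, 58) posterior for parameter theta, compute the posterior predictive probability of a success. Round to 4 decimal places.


For a Beta-Bernoulli model, the predictive probability is the mean:
P(success) = 14/(14+58) = 14/72 = 0.1944

0.1944


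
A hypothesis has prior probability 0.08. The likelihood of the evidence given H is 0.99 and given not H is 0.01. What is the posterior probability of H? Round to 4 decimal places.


Using Bayes' theorem:
P(E) = 0.08 * 0.99 + 0.92 * 0.01
P(E) = 0.0884
P(H|E) = (0.08 * 0.99) / 0.0884 = 0.8959

0.8959


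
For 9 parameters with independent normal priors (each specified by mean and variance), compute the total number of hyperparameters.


A normal prior has 2 hyperparameters per parameter.
Total = 9 * 2 = 18

18


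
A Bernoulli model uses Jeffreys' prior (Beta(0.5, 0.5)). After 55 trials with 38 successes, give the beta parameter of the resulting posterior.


Posterior = Beta(prior_alpha + successes, prior_beta + failures)
= Beta(0.5 + 38, 0.5 + 17)
Posterior beta = 0.5 + (n - k) = 0.5 + 17 = 17.5

17.5


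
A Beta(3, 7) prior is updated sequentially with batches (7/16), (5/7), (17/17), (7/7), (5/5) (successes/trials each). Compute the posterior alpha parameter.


Sequential conjugate updating is equivalent to a single batch update.
Total successes across all batches = 41
alpha_posterior = alpha_prior + total_successes = 3 + 41
= 44

44


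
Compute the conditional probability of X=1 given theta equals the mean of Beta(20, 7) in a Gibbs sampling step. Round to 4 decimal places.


Mean of Beta(20, 7) = 0.7407
P(X=1 | theta=0.7407) = 0.7407

0.7407


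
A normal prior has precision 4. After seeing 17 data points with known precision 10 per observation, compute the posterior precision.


In the conjugate normal model, precisions add:
tau_posterior = tau_prior + n * tau_data
= 4 + 17*10 = 174

174


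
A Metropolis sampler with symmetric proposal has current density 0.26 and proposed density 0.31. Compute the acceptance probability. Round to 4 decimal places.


For symmetric proposals, acceptance = min(1, pi(x*)/pi(x))
= min(1, 0.31/0.26)
= min(1, 1.1923) = 1.0

1.0
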